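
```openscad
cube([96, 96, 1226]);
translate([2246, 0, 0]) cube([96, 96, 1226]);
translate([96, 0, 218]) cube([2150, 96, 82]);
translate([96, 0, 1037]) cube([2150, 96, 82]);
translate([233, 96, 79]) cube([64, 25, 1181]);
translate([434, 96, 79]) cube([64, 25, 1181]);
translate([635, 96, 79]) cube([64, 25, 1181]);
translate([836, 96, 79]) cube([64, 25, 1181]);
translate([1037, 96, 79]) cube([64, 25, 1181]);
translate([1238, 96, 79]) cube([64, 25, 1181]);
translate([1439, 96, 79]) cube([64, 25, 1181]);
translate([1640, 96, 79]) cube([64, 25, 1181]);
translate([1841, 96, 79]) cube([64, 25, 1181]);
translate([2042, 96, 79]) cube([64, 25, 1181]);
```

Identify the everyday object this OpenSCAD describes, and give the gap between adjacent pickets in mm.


A fence section. The picket gap is 137 mm.

Two posts, two rails, 10 pickets — a fence section. Span 2150 mm holds 10 pickets of 64 mm with 11 equal gaps: ⌊(2150 − 10·64) / 11⌋ = 137 mm.


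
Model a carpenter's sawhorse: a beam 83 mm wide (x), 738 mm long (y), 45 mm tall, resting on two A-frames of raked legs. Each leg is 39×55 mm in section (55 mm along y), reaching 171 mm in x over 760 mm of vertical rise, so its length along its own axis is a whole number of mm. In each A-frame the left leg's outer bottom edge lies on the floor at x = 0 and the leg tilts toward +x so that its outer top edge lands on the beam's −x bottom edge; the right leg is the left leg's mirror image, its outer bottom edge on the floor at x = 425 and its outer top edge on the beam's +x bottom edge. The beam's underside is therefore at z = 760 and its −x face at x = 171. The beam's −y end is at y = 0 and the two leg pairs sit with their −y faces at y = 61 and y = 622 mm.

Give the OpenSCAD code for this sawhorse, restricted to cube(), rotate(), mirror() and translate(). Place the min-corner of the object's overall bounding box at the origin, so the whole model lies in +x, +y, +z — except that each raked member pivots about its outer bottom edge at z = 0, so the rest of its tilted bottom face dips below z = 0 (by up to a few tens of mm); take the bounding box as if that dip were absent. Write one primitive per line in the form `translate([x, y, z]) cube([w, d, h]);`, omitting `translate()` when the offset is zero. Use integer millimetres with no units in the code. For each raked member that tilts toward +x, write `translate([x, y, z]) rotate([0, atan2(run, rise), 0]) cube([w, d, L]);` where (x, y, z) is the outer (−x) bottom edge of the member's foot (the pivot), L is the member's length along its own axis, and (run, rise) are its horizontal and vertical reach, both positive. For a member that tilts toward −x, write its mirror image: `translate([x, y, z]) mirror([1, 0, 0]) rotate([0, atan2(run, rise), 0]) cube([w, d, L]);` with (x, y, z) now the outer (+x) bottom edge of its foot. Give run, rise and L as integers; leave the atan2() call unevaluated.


translate([171, 0, 760]) cube([83, 738, 45]);
translate([0, 61, 0]) rotate([0, atan2(171, 760), 0]) cube([39, 55, 779]);
translate([425, 61, 0]) mirror([1, 0, 0]) rotate([0, atan2(171, 760), 0]) cube([39, 55, 779]);
translate([0, 622, 0]) rotate([0, atan2(171, 760), 0]) cube([39, 55, 779]);
translate([425, 622, 0]) mirror([1, 0, 0]) rotate([0, atan2(171, 760), 0]) cube([39, 55, 779]);


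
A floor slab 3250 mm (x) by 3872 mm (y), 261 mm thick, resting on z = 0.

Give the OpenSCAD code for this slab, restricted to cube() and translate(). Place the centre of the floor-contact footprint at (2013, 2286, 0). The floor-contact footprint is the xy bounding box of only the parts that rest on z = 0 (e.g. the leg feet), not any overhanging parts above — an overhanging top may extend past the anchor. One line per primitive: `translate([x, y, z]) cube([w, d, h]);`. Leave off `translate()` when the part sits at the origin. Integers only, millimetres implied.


translate([388, 350, 0]) cube([3250, 3872, 261]);


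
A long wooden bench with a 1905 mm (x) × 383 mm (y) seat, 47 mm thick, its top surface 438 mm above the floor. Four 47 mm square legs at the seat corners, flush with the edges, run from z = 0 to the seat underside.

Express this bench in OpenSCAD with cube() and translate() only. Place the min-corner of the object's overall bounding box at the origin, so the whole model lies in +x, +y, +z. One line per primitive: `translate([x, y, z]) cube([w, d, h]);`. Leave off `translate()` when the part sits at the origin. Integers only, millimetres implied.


translate([0, 0, 391]) cube([1905, 383, 47]);
cube([47, 47, 391]);
translate([0, 336, 0]) cube([47, 47, 391]);
translate([1858, 0, 0]) cube([47, 47, 391]);
translate([1858, 336, 0]) cube([47, 47, 391]);


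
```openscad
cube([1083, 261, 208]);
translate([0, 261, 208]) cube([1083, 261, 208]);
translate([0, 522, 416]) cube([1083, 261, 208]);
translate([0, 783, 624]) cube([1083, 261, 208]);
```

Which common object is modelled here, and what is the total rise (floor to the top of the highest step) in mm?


A staircase. The total rise is 832 mm.

4 identical blocks, each offset up and back from the previous — a staircase. Each step is 208 mm tall and there are 4 of them, so the total rise is 4 × 208 = 832 mm.


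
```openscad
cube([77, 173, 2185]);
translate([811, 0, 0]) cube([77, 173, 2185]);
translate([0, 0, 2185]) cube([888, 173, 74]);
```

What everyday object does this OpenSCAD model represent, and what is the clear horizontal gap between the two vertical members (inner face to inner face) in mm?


A door frame. The clear opening width is 734 mm.

Two 2185 mm tall posts with a header on top — a door frame. The left jamb is 77 mm wide at x = 0; the right jamb starts at x = 811. The clear opening is 811 − 77 = 734 mm.


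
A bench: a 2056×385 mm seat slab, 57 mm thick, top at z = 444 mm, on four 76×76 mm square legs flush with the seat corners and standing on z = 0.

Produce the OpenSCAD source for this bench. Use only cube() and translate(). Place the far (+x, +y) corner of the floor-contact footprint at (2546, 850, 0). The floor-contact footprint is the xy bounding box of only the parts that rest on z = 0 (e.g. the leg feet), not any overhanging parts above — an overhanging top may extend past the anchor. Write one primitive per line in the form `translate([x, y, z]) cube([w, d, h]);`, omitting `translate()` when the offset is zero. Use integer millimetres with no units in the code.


translate([490, 465, 387]) cube([2056, 385, 57]);
translate([490, 465, 0]) cube([76, 76, 387]);
translate([490, 774, 0]) cube([76, 76, 387]);
translate([2470, 465, 0]) cube([76, 76, 387]);
translate([2470, 774, 0]) cube([76, 76, 387]);


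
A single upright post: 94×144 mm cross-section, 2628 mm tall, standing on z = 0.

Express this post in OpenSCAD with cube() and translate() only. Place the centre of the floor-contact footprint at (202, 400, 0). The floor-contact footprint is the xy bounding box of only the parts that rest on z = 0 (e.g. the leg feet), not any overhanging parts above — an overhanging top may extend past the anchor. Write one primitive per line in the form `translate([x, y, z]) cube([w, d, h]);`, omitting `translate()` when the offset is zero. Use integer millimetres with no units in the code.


translate([155, 328, 0]) cube([94, 144, 2628]);


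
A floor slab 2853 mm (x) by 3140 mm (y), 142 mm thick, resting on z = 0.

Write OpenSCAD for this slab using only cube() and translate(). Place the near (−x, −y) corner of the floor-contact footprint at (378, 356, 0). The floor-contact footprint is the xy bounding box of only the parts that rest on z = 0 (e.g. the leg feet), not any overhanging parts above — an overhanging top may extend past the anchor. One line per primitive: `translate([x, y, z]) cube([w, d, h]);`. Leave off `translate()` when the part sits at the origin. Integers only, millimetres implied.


translate([378, 356, 0]) cube([2853, 3140, 142]);


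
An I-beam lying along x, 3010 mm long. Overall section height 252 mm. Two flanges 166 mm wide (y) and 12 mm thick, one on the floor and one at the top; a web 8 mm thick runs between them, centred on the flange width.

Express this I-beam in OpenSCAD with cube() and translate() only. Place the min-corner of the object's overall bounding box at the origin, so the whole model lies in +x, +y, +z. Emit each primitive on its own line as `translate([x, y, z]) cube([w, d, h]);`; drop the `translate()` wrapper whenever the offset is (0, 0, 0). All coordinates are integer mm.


cube([3010, 166, 12]);
translate([0, 79, 12]) cube([3010, 8, 228]);
translate([0, 0, 240]) cube([3010, 166, 12]);


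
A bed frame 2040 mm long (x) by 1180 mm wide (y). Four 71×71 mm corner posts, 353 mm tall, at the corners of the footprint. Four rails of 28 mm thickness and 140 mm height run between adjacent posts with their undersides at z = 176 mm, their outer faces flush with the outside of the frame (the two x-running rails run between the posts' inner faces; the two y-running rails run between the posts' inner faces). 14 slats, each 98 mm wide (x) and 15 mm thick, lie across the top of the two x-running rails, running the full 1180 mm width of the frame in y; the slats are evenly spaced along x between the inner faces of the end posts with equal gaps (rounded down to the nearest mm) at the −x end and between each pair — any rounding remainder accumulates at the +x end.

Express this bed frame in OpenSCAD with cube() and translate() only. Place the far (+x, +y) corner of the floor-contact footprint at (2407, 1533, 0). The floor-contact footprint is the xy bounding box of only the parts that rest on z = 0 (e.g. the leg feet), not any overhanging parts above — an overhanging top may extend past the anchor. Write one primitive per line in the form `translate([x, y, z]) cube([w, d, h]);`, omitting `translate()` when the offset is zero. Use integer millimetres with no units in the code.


translate([367, 353, 0]) cube([71, 71, 353]);
translate([367, 1462, 0]) cube([71, 71, 353]);
translate([2336, 353, 0]) cube([71, 71, 353]);
translate([2336, 1462, 0]) cube([71, 71, 353]);
translate([438, 353, 176]) cube([1898, 28, 140]);
translate([438, 1505, 176]) cube([1898, 28, 140]);
translate([367, 424, 176]) cube([28, 1038, 140]);
translate([2379, 424, 176]) cube([28, 1038, 140]);
translate([473, 353, 316]) cube([98, 1180, 15]);
translate([606, 353, 316]) cube([98, 1180, 15]);
translate([739, 353, 316]) cube([98, 1180, 15]);
translate([872, 353, 316]) cube([98, 1180, 15]);
translate([1005, 353, 316]) cube([98, 1180, 15]);
translate([1138, 353, 316]) cube([98, 1180, 15]);
translate([1271, 353, 316]) cube([98, 1180, 15]);
translate([1404, 353, 316]) cube([98, 1180, 15]);
translate([1537, 353, 316]) cube([98, 1180, 15]);
translate([1670, 353, 316]) cube([98, 1180, 15]);
translate([1803, 353, 316]) cube([98, 1180, 15]);
translate([1936, 353, 316]) cube([98, 1180, 15]);
translate([2069, 353, 316]) cube([98, 1180, 15]);
translate([2202, 353, 316]) cube([98, 1180, 15]);


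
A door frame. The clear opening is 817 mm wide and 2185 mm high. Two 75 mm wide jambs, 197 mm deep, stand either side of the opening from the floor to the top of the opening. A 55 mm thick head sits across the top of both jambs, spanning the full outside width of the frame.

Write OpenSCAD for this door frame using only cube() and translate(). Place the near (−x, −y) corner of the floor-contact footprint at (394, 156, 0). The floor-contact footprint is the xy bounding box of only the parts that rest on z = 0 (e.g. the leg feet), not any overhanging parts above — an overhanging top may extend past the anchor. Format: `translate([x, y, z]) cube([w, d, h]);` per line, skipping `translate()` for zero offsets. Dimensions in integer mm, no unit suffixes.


translate([394, 156, 0]) cube([75, 197, 2185]);
translate([1286, 156, 0]) cube([75, 197, 2185]);
translate([394, 156, 2185]) cube([967, 197, 55]);


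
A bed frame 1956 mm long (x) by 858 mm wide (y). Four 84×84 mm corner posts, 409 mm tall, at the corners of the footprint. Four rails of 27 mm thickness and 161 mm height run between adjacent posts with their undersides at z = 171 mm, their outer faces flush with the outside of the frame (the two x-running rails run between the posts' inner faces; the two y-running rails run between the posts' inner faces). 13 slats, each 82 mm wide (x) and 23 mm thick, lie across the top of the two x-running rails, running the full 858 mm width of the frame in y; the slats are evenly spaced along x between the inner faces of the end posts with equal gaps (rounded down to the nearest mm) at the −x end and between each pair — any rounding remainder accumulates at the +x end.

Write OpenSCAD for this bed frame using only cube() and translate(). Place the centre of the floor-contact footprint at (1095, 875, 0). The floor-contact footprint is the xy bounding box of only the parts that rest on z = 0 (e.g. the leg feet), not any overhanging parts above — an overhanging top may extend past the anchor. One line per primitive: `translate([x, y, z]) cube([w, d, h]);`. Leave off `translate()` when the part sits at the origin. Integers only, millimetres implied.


translate([117, 446, 0]) cube([84, 84, 409]);
translate([117, 1220, 0]) cube([84, 84, 409]);
translate([1989, 446, 0]) cube([84, 84, 409]);
translate([1989, 1220, 0]) cube([84, 84, 409]);
translate([201, 446, 171]) cube([1788, 27, 161]);
translate([201, 1277, 171]) cube([1788, 27, 161]);
translate([117, 530, 171]) cube([27, 690, 161]);
translate([2046, 530, 171]) cube([27, 690, 161]);
translate([252, 446, 332]) cube([82, 858, 23]);
translate([385, 446, 332]) cube([82, 858, 23]);
translate([518, 446, 332]) cube([82, 858, 23]);
translate([651, 446, 332]) cube([82, 858, 23]);
translate([784, 446, 332]) cube([82, 858, 23]);
translate([917, 446, 332]) cube([82, 858, 23]);
translate([1050, 446, 332]) cube([82, 858, 23]);
translate([1183, 446, 332]) cube([82, 858, 23]);
translate([1316, 446, 332]) cube([82, 858, 23]);
translate([1449, 446, 332]) cube([82, 858, 23]);
translate([1582, 446, 332]) cube([82, 858, 23]);
translate([1715, 446, 332]) cube([82, 858, 23]);
translate([1848, 446, 332]) cube([82, 858, 23]);


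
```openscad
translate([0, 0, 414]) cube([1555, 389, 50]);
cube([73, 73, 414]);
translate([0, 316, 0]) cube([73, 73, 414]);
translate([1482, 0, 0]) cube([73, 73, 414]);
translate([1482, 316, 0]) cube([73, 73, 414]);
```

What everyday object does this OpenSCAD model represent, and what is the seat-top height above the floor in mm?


A bench. The seat-top height is 464 mm.

A long slab on four corner posts — a bench. The slab sits at z = 414 with thickness 50, so the top is 414 + 50 = 464 mm.


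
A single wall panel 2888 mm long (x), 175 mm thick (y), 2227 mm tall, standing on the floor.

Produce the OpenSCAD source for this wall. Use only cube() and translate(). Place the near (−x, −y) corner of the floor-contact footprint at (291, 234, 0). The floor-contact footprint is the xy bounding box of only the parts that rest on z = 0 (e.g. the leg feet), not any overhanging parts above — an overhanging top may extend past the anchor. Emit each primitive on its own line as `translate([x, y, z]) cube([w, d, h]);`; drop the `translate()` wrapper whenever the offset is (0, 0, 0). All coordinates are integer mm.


translate([291, 234, 0]) cube([2888, 175, 2227]);


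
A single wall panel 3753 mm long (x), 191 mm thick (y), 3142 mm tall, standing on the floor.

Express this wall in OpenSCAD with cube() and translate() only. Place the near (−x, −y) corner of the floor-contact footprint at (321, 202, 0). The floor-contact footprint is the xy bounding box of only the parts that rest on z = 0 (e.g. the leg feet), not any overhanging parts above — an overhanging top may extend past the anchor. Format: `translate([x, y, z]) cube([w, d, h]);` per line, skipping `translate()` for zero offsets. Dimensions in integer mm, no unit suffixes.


translate([321, 202, 0]) cube([3753, 191, 3142]);


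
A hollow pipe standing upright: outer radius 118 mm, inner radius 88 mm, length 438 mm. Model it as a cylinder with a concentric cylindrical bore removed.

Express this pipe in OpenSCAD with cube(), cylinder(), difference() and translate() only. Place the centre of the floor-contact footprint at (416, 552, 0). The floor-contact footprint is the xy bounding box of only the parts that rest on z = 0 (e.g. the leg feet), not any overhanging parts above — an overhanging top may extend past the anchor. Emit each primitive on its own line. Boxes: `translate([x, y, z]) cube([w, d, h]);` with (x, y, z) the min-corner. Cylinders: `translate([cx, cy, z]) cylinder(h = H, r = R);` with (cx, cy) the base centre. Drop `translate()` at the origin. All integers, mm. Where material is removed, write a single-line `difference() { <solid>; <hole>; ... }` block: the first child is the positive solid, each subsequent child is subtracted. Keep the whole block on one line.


difference() { translate([416, 552, 0]) cylinder(h = 438, r = 118); translate([416, 552, 0]) cylinder(h = 438, r = 88); }


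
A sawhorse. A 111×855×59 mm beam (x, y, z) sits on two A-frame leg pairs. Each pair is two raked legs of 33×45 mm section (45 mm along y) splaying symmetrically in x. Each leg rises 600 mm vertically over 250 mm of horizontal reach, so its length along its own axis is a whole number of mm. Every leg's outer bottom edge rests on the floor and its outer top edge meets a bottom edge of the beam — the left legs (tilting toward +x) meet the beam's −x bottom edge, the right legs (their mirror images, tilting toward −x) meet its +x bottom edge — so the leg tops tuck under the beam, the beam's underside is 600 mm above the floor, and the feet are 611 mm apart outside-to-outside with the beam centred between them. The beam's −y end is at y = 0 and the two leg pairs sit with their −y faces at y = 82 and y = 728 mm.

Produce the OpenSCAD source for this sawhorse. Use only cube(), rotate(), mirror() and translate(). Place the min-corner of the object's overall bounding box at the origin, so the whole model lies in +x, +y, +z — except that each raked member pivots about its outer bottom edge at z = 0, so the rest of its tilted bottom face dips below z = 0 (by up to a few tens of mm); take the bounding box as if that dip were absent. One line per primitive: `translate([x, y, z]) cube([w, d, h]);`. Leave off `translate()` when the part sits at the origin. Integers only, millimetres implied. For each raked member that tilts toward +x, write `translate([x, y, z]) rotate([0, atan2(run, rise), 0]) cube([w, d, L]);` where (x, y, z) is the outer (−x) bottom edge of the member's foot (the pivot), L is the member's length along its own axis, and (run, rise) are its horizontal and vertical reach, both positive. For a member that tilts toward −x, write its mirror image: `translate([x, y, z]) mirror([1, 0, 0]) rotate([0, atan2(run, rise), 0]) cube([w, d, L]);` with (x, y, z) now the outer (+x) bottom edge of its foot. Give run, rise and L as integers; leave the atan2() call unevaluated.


// leg length = √(250² + 600²) = 650
// right-leg outer foot x = 2·250 + 111 = 611
// beam min-corner = (250, 0, 600)
translate([250, 0, 600]) cube([111, 855, 59]);
translate([0, 82, 0]) rotate([0, atan2(250, 600), 0]) cube([33, 45, 650]);
translate([611, 82, 0]) mirror([1, 0, 0]) rotate([0, atan2(250, 600), 0]) cube([33, 45, 650]);
translate([0, 728, 0]) rotate([0, atan2(250, 600), 0]) cube([33, 45, 650]);
translate([611, 728, 0]) mirror([1, 0, 0]) rotate([0, atan2(250, 600), 0]) cube([33, 45, 650]);


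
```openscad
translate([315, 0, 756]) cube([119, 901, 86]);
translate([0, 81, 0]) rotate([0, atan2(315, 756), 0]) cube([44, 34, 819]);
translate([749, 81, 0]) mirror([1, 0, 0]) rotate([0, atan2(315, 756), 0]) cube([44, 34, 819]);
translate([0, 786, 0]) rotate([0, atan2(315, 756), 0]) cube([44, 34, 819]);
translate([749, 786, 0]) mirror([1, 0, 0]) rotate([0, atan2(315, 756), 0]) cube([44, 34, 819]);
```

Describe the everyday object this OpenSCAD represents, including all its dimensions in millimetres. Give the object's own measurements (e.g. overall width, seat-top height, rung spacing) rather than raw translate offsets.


A sawhorse. A 119×901×86 mm beam (x, y, z) sits on two A-frame leg pairs. Each pair is two raked legs of 44×34 mm section (34 mm along y) splaying symmetrically in x. Each leg rises 756 mm vertically over 315 mm of horizontal reach and is 819 mm long along its own axis. Every leg's outer bottom edge rests on the floor and its outer top edge meets a bottom edge of the beam — the left legs (tilting toward +x) meet the beam's −x bottom edge, the right legs (their mirror images, tilting toward −x) meet its +x bottom edge — so the leg tops tuck under the beam, the beam's underside is 756 mm above the floor, and the feet are 749 mm apart outside-to-outside with the beam centred between them. The two leg pairs are set in 81 mm from either end of the beam.


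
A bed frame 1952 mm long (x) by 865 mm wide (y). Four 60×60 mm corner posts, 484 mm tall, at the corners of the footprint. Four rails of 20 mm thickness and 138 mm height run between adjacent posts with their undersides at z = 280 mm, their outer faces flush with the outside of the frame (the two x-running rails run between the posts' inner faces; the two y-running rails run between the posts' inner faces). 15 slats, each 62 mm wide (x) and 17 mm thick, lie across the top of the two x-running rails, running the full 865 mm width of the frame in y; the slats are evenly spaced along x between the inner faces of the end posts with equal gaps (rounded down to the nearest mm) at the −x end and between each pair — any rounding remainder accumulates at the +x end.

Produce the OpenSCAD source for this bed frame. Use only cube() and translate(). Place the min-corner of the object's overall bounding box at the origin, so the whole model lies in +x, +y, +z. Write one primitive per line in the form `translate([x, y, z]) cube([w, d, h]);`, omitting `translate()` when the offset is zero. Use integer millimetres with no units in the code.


cube([60, 60, 484]);
translate([0, 805, 0]) cube([60, 60, 484]);
translate([1892, 0, 0]) cube([60, 60, 484]);
translate([1892, 805, 0]) cube([60, 60, 484]);
translate([60, 0, 280]) cube([1832, 20, 138]);
translate([60, 845, 280]) cube([1832, 20, 138]);
translate([0, 60, 280]) cube([20, 745, 138]);
translate([1932, 60, 280]) cube([20, 745, 138]);
translate([116, 0, 418]) cube([62, 865, 17]);
translate([234, 0, 418]) cube([62, 865, 17]);
translate([352, 0, 418]) cube([62, 865, 17]);
translate([470, 0, 418]) cube([62, 865, 17]);
translate([588, 0, 418]) cube([62, 865, 17]);
translate([706, 0, 418]) cube([62, 865, 17]);
translate([824, 0, 418]) cube([62, 865, 17]);
translate([942, 0, 418]) cube([62, 865, 17]);
translate([1060, 0, 418]) cube([62, 865, 17]);
translate([1178, 0, 418]) cube([62, 865, 17]);
translate([1296, 0, 418]) cube([62, 865, 17]);
translate([1414, 0, 418]) cube([62, 865, 17]);
translate([1532, 0, 418]) cube([62, 865, 17]);
translate([1650, 0, 418]) cube([62, 865, 17]);
translate([1768, 0, 418]) cube([62, 865, 17]);


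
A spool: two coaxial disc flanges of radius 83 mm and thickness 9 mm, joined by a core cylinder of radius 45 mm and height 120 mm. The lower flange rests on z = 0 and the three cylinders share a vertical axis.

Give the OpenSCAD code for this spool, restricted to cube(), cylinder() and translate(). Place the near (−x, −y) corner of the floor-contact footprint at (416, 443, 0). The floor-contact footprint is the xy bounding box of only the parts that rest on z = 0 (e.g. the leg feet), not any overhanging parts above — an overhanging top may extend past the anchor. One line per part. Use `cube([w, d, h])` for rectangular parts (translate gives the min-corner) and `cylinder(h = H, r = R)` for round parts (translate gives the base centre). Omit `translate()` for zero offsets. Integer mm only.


translate([499, 526, 0]) cylinder(h = 9, r = 83);
translate([499, 526, 9]) cylinder(h = 120, r = 45);
translate([499, 526, 129]) cylinder(h = 9, r = 83);


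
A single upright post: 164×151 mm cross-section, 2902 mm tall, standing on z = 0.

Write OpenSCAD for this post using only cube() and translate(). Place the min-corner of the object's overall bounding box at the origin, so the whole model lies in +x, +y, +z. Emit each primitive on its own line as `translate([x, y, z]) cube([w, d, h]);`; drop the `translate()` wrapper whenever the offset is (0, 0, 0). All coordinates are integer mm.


cube([164, 151, 2902]);


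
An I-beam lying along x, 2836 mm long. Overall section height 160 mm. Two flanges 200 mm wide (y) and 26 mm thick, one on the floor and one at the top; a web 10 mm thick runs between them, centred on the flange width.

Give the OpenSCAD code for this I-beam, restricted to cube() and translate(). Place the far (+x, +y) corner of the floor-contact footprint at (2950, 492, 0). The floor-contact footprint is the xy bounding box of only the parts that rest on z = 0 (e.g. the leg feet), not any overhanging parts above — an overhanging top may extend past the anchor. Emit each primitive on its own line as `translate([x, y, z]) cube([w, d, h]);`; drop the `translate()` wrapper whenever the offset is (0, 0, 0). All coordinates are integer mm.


translate([114, 292, 0]) cube([2836, 200, 26]);
translate([114, 387, 26]) cube([2836, 10, 108]);
translate([114, 292, 134]) cube([2836, 200, 26]);


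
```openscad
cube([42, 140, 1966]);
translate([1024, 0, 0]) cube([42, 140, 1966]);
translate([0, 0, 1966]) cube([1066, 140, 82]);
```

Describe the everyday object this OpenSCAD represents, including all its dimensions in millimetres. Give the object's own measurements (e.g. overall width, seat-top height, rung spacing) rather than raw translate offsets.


A door frame. The clear opening is 982 mm wide and 1966 mm high. Two 42 mm wide jambs, 140 mm deep, stand either side of the opening from the floor to the top of the opening. A 82 mm thick head sits across the top of both jambs, spanning the full outside width of the frame.


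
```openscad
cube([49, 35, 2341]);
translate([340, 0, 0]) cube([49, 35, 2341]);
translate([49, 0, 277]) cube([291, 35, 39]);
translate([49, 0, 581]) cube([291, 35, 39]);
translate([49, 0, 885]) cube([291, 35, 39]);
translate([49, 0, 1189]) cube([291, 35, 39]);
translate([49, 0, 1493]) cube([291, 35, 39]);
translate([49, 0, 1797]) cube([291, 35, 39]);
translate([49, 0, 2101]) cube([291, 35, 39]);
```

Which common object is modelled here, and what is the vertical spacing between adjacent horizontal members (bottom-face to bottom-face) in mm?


A ladder. The rung spacing is 304 mm.

Two tall 49×35 posts with 7 short bars between them — a ladder. Adjacent rungs sit at z = 277 and z = 581, so the spacing is 581 − 277 = 304 mm.


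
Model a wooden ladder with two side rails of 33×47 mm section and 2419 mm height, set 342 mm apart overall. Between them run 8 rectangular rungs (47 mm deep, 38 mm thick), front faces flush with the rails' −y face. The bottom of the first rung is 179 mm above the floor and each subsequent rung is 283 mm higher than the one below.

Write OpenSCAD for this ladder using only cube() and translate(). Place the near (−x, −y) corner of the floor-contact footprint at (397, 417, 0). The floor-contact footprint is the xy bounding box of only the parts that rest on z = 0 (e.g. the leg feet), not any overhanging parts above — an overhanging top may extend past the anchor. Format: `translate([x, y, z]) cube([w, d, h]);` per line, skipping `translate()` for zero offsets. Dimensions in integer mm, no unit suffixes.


translate([397, 417, 0]) cube([33, 47, 2419]);
translate([706, 417, 0]) cube([33, 47, 2419]);
translate([430, 417, 179]) cube([276, 47, 38]);
translate([430, 417, 462]) cube([276, 47, 38]);
translate([430, 417, 745]) cube([276, 47, 38]);
translate([430, 417, 1028]) cube([276, 47, 38]);
translate([430, 417, 1311]) cube([276, 47, 38]);
translate([430, 417, 1594]) cube([276, 47, 38]);
translate([430, 417, 1877]) cube([276, 47, 38]);
translate([430, 417, 2160]) cube([276, 47, 38]);


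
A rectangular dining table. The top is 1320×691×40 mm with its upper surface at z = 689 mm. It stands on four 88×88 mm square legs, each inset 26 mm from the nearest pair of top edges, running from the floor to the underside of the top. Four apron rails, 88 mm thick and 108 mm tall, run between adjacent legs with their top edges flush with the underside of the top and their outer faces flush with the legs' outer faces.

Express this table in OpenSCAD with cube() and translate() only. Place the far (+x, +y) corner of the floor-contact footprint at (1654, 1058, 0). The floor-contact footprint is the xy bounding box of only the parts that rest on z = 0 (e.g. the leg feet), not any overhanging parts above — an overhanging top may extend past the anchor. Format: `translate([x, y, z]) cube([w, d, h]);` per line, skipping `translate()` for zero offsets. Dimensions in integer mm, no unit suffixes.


translate([360, 393, 649]) cube([1320, 691, 40]);
translate([386, 419, 0]) cube([88, 88, 649]);
translate([1566, 419, 0]) cube([88, 88, 649]);
translate([386, 970, 0]) cube([88, 88, 649]);
translate([1566, 970, 0]) cube([88, 88, 649]);
translate([474, 419, 541]) cube([1092, 88, 108]);
translate([474, 970, 541]) cube([1092, 88, 108]);
translate([386, 507, 541]) cube([88, 463, 108]);
translate([1566, 507, 541]) cube([88, 463, 108]);


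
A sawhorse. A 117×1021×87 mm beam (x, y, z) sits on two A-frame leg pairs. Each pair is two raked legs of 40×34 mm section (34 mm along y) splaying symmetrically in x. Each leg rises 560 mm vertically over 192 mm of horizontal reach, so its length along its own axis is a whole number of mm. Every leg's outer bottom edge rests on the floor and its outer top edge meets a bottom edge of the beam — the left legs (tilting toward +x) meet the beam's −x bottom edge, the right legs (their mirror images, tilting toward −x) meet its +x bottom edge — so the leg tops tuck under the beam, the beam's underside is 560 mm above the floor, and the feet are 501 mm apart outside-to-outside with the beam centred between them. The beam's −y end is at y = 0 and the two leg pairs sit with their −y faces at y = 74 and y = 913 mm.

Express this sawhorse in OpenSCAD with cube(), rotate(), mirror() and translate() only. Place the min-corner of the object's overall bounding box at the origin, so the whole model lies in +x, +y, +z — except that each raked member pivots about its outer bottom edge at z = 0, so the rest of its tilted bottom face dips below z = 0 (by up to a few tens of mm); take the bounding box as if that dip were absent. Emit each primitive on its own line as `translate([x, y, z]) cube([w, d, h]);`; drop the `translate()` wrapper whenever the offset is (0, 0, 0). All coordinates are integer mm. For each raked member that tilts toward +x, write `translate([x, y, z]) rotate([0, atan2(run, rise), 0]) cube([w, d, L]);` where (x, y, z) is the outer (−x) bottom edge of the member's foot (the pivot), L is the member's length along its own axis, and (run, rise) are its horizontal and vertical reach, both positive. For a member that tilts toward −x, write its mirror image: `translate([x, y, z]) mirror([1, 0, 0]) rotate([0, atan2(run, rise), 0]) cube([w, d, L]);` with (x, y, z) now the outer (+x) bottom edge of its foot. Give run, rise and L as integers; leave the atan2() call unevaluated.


translate([192, 0, 560]) cube([117, 1021, 87]);
translate([0, 74, 0]) rotate([0, atan2(192, 560), 0]) cube([40, 34, 592]);
translate([501, 74, 0]) mirror([1, 0, 0]) rotate([0, atan2(192, 560), 0]) cube([40, 34, 592]);
translate([0, 913, 0]) rotate([0, atan2(192, 560), 0]) cube([40, 34, 592]);
translate([501, 913, 0]) mirror([1, 0, 0]) rotate([0, atan2(192, 560), 0]) cube([40, 34, 592]);


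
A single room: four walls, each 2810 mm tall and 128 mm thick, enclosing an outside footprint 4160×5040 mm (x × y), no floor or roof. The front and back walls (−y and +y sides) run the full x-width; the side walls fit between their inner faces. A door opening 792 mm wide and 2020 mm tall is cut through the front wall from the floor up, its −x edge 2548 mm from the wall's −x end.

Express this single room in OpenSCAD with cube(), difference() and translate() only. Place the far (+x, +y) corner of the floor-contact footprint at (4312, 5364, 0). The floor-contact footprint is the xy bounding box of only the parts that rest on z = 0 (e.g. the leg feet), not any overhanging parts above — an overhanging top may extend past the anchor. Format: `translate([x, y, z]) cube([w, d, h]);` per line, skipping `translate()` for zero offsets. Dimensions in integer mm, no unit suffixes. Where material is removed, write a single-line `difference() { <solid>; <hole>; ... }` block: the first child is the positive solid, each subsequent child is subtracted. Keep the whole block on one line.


difference() { translate([152, 324, 0]) cube([4160, 128, 2810]); translate([2700, 324, 0]) cube([792, 128, 2020]); }
translate([152, 5236, 0]) cube([4160, 128, 2810]);
translate([152, 452, 0]) cube([128, 4784, 2810]);
translate([4184, 452, 0]) cube([128, 4784, 2810]);


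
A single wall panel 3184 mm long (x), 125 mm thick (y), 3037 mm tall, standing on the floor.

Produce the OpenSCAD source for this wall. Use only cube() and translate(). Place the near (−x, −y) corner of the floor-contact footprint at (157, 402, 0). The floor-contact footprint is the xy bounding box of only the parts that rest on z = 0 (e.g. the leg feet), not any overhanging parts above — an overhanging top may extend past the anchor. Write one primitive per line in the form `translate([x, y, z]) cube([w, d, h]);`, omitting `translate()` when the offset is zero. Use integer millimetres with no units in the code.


translate([157, 402, 0]) cube([3184, 125, 3037]);


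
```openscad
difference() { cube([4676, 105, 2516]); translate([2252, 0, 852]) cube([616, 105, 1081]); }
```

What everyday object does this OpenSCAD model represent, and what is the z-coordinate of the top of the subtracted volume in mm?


A wall with a window opening. The window head height is 1933 mm.

A wall with a rectangular opening subtracted — a window. Sill at z = 852, opening 1081 mm tall, so the head is at 852 + 1081 = 1933 mm.


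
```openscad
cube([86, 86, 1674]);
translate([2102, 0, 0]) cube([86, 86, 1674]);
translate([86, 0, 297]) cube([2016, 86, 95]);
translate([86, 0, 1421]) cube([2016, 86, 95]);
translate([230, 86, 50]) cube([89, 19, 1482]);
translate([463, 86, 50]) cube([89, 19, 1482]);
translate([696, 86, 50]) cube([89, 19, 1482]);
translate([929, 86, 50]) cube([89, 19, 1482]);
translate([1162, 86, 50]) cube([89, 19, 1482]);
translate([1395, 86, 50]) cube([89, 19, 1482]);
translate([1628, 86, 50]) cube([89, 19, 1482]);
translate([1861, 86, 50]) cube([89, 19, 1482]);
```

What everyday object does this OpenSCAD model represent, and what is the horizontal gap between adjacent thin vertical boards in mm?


A fence section. The picket gap is 144 mm.

Two posts, two rails, 8 pickets — a fence section. Span 2016 mm holds 8 pickets of 89 mm with 9 equal gaps: ⌊(2016 − 8·89) / 9⌋ = 144 mm.


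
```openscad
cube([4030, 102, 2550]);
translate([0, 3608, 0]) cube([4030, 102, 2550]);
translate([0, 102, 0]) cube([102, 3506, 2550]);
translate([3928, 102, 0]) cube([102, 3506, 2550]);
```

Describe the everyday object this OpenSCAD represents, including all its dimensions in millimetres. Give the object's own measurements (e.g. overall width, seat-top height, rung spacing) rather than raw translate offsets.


The wall frame of a small rectangular building: four walls, each 2550 mm tall and 102 mm thick, enclosing a footprint 4030 mm (x) by 3710 mm (y) outside-to-outside, with no floor or roof. The front and back walls (the −y and +y sides) span the full width; the two side walls fit between them.


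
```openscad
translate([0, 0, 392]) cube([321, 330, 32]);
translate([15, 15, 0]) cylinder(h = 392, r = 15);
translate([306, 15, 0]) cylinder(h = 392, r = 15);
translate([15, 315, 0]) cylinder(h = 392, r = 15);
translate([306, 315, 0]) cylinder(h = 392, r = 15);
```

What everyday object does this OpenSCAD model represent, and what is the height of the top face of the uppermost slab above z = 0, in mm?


A stool. The seat height is 424 mm.

A 321×330×32 slab at z = 392 on four corner cylinders — a stool. The seat top is 392 + 32 = 424 mm.


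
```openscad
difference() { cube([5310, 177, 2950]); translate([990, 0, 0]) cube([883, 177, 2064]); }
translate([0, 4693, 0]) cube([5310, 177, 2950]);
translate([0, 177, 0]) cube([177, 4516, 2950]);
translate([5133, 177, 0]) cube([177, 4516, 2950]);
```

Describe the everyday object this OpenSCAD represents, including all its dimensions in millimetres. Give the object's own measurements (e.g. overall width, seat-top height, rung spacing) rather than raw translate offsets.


A single room: four walls, each 2950 mm tall and 177 mm thick, enclosing an outside footprint 5310×4870 mm (x × y), no floor or roof. The front and back walls (−y and +y sides) run the full x-width; the side walls fit between their inner faces. A door opening 883 mm wide and 2064 mm tall is cut through the front wall from the floor up, its −x edge 990 mm from the wall's −x end.


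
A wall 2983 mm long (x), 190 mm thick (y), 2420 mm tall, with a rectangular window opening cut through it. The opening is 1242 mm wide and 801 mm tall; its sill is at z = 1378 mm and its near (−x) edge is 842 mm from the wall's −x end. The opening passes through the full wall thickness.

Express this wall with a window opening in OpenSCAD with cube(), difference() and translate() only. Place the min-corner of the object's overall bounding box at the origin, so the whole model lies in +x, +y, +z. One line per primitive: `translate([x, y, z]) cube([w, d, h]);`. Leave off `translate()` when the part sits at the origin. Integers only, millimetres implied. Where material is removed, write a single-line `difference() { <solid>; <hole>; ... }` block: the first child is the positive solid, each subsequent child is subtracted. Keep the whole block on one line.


difference() { cube([2983, 190, 2420]); translate([842, 0, 1378]) cube([1242, 190, 801]); }


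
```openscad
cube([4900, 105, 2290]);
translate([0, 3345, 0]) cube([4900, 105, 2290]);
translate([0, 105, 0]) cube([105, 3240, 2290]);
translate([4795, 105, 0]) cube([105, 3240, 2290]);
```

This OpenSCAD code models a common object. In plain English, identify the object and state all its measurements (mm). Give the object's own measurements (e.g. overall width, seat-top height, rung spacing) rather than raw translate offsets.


The wall frame of a small rectangular building: four walls, each 2290 mm tall and 105 mm thick, enclosing a footprint 4900 mm (x) by 3450 mm (y) outside-to-outside, with no floor or roof. The front and back walls (the −y and +y sides) span the full width; the two side walls fit between them.


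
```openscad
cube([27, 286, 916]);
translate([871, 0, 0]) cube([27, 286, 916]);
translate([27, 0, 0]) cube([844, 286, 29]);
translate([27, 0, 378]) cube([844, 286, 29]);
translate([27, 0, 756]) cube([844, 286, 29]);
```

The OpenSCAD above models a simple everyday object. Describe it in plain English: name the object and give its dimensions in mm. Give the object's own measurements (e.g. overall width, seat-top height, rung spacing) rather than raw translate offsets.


An open bookshelf. Two side panels, each 27 mm thick, 286 mm deep and 916 mm tall, stand 898 mm apart (outside-to-outside). Between them sit 3 shelves, each 29 mm thick and 286 mm deep, spanning the full gap between the sides. The bottom shelf rests on the floor (its underside at z = 0) and the clear gap between one shelf's top and the next shelf's underside is 349 mm.


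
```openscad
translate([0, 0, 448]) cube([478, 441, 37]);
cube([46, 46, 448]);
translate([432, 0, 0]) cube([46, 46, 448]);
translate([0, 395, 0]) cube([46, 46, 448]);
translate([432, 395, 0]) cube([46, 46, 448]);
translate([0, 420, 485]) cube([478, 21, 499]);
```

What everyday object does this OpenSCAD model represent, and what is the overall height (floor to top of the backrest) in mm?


A chair. The overall height is 984 mm.

A slab on four corner posts with a tall panel at the back — a chair. The seat slab sits at z = 448 with thickness 37, and the 499 mm backrest starts at the seat top, so the overall height is 448 + 37 + 499 = 984 mm.
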